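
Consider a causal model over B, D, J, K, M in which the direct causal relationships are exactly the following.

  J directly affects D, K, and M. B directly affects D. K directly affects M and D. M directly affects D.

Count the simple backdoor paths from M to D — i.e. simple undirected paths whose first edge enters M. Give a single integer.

A backdoor path from M to D is any simple undirected path whose first edge points into M (i.e. leaves M via a parent).
Parents of M: {J, K}.
Enumerating:
  P1: M <- J -> K -> D
  P2: M <- J -> D
  P3: M <- K <- J -> D
  P4: M <- K -> D
That exhausts the simple backdoor paths. Count: 4.

4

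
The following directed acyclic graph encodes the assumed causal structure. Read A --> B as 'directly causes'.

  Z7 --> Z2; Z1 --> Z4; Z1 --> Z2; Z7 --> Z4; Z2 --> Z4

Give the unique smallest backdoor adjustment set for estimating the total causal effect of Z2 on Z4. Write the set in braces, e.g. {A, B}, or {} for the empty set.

{Z1, Z7}

Variables eligible for adjustment (non-descendants of Z2, excluding Z2 and Z4): {Z1, Z7}.
Backdoor paths from Z2 to Z4:
  P1: Z2 <- Z1 -> Z4
  P2: Z2 <- Z7 -> Z4
The empty set is not sufficient: P1 (Z2 <- Z1 -> Z4) has no collider blocking it and no conditioned non-collider, so it is open.
Try {Z1, Z7}:
  P1: blocked at fork node Z1 ∈ conditioning set.
  P2: blocked at fork node Z7 ∈ conditioning set.
{Z1, Z7} contains no descendant of Z2 and blocks every backdoor path.
Every element of {Z1, Z7} is needed (dropping Z1 leaves P1 open; dropping Z7 leaves P2 open), so no proper subset is valid.
Among all size-2 subsets of the eligible variables, only {Z1, Z7} blocks every backdoor path, so it is the unique smallest valid adjustment set.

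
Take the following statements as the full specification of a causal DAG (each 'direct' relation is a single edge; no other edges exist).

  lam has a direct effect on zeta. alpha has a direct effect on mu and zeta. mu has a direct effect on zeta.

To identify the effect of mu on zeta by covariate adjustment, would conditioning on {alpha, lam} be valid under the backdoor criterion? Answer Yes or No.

Yes

Backdoor paths from mu to zeta (paths whose first edge points into mu):
  P1: mu <- alpha -> zeta
Condition 1 (no descendant of mu in the set): holds — descendants of mu are {zeta}; none are in {alpha, lam}.
Condition 2 (every backdoor path blocked by {alpha, lam}):
  P1: blocked at fork node alpha ∈ conditioning set.
{alpha, lam} satisfies the backdoor criterion.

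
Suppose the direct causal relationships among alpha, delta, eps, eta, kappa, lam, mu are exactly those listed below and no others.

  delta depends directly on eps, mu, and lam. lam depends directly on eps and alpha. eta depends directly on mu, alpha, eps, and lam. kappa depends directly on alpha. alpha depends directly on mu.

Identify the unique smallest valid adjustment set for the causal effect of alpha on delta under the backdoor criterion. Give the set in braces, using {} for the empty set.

Variables eligible for adjustment (non-descendants of alpha, excluding alpha and delta): {eps, mu}.
Backdoor paths from alpha to delta:
  P1: alpha <- mu -> eta <- eps -> lam -> delta
  P2: alpha <- mu -> eta <- eps -> delta
  P3: alpha <- mu -> eta <- lam <- eps -> delta
  P4: alpha <- mu -> eta <- lam -> delta
  P5: alpha <- mu -> delta
The empty set is not sufficient: P5 (alpha <- mu -> delta) has no collider blocking it and no conditioned non-collider, so it is open.
Try {mu}:
  P1: blocked at fork node mu ∈ conditioning set.
  P2: blocked at fork node mu ∈ conditioning set.
  P3: blocked at fork node mu ∈ conditioning set.
  P4: blocked at fork node mu ∈ conditioning set.
  P5: blocked at fork node mu ∈ conditioning set.
{mu} contains no descendant of alpha and blocks every backdoor path.
No other singleton works — e.g. {eps} leaves P5 open — so {mu} is the unique smallest valid adjustment set.

{mu}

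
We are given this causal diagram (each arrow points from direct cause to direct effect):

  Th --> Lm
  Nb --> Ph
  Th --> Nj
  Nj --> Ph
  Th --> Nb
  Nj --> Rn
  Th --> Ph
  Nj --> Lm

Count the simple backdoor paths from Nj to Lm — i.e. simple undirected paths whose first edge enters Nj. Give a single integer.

A backdoor path from Nj to Lm is any simple undirected path whose first edge points into Nj (i.e. leaves Nj via a parent).
Parents of Nj: {Th}.
Enumerating:
  P1: Nj <- Th -> Lm
That exhausts the simple backdoor paths. Count: 1.

1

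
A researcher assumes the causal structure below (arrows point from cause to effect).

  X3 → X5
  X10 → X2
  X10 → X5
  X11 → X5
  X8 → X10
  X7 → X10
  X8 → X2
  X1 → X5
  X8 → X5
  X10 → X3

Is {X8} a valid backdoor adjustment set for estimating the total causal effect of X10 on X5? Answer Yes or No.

Yes

Backdoor paths from X10 to X5 (paths whose first edge points into X10):
  P1: X10 <- X8 -> X5
Condition 1 (no descendant of X10 in the set): holds — descendants of X10 are {X2, X3, X5}; none are in {X8}.
Condition 2 (every backdoor path blocked by {X8}):
  P1: blocked at fork node X8 ∈ conditioning set.
{X8} satisfies the backdoor criterion.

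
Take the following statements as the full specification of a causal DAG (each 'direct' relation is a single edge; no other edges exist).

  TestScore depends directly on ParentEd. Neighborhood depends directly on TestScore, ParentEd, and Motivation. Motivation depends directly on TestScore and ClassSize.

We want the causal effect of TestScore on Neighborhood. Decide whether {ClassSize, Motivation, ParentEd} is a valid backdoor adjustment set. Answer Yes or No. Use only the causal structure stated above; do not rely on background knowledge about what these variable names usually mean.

Backdoor paths from TestScore to Neighborhood (paths whose first edge points into TestScore):
  P1: TestScore <- ParentEd -> Neighborhood
Condition 1 (no descendant of TestScore in the set): FAILS — Motivation is a descendant of TestScore.
Condition 2 (every backdoor path blocked by {ClassSize, Motivation, ParentEd}):
  P1: blocked at fork node ParentEd ∈ conditioning set.
{ClassSize, Motivation, ParentEd} does not satisfy the backdoor criterion.

No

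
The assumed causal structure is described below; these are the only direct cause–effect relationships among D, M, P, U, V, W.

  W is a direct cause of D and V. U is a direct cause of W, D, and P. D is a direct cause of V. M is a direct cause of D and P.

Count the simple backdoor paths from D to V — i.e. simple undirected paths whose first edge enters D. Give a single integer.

A backdoor path from D to V is any simple undirected path whose first edge points into D (i.e. leaves D via a parent).
Parents of D: {M, U, W}.
Enumerating:
  P1: D <- U -> W -> V
  P2: D <- W -> V
  P3: D <- M -> P <- U -> W -> V
That exhausts the simple backdoor paths. Count: 3.

3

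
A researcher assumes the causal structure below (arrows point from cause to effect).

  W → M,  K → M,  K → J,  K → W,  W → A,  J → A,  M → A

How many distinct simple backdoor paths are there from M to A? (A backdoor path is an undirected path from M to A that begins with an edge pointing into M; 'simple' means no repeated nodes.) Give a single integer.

4

A backdoor path from M to A is any simple undirected path whose first edge points into M (i.e. leaves M via a parent).
Parents of M: {K, W}.
Enumerating:
  P1: M <- K -> W -> A
  P2: M <- K -> J -> A
  P3: M <- W <- K -> J -> A
  P4: M <- W -> A
That exhausts the simple backdoor paths. Count: 4.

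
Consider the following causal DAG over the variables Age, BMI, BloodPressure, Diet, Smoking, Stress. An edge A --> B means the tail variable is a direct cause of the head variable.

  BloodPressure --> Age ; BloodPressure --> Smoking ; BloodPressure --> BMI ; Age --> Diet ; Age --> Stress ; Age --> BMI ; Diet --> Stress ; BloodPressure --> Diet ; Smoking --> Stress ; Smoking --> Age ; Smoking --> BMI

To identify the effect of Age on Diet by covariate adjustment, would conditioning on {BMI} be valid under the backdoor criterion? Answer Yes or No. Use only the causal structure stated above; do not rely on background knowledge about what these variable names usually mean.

No

Backdoor paths from Age to Diet (paths whose first edge points into Age):
  P1: Age <- BloodPressure -> Smoking -> Stress <- Diet
  P2: Age <- BloodPressure -> Diet
  P3: Age <- BloodPressure -> BMI <- Smoking -> Stress <- Diet
  P4: Age <- Smoking <- BloodPressure -> Diet
  P5: Age <- Smoking -> BMI <- BloodPressure -> Diet
  P6: Age <- Smoking -> Stress <- Diet
Condition 1 (no descendant of Age in the set): FAILS — BMI is a descendant of Age.
Condition 2 (every backdoor path blocked by {BMI}):
  P1: blocked at collider Stress (neither it nor any descendant is in the conditioning set).
  P2: open — no interior node is in the conditioning set.
  P3: blocked at collider Stress (neither it nor any descendant is in the conditioning set).
  P4: open — no interior node is in the conditioning set.
  P5: open — collider(s) BMI are conditioned on (or have a conditioned descendant) and no non-collider on the path is in the set.
  P6: blocked at collider Stress (neither it nor any descendant is in the conditioning set).
{BMI} does not satisfy the backdoor criterion.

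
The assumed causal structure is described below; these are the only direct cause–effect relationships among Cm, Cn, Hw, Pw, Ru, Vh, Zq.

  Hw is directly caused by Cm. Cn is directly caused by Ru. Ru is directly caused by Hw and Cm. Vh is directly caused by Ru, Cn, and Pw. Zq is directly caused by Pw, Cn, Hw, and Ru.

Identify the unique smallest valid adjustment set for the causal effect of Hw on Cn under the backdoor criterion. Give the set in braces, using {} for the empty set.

{Cm}

Variables eligible for adjustment (non-descendants of Hw, excluding Hw and Cn): {Cm, Pw}.
Backdoor paths from Hw to Cn:
  P1: Hw <- Cm -> Ru -> Cn
  P2: Hw <- Cm -> Ru -> Vh <- Cn
  P3: Hw <- Cm -> Ru -> Vh <- Pw -> Zq <- Cn
  P4: Hw <- Cm -> Ru -> Zq <- Cn
  P5: Hw <- Cm -> Ru -> Zq <- Pw -> Vh <- Cn
The empty set is not sufficient: P1 (Hw <- Cm -> Ru -> Cn) has no collider blocking it and no conditioned non-collider, so it is open.
Try {Cm}:
  P1: blocked at fork node Cm ∈ conditioning set.
  P2: blocked at fork node Cm ∈ conditioning set.
  P3: blocked at fork node Cm ∈ conditioning set.
  P4: blocked at fork node Cm ∈ conditioning set.
  P5: blocked at fork node Cm ∈ conditioning set.
{Cm} contains no descendant of Hw and blocks every backdoor path.
No other singleton works — e.g. {Pw} leaves P1 open — so {Cm} is the unique smallest valid adjustment set.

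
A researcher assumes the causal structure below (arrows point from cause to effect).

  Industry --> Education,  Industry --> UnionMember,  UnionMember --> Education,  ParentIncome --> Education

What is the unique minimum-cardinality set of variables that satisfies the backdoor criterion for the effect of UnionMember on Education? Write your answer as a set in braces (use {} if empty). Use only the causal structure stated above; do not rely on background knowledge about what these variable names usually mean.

{Industry}

Variables eligible for adjustment (non-descendants of UnionMember, excluding UnionMember and Education): {Industry, ParentIncome}.
Backdoor paths from UnionMember to Education:
  P1: UnionMember <- Industry -> Education
The empty set is not sufficient: P1 (UnionMember <- Industry -> Education) has no collider blocking it and no conditioned non-collider, so it is open.
Try {Industry}:
  P1: blocked at fork node Industry ∈ conditioning set.
{Industry} contains no descendant of UnionMember and blocks every backdoor path.
No other singleton works — e.g. {ParentIncome} leaves P1 open — so {Industry} is the unique smallest valid adjustment set.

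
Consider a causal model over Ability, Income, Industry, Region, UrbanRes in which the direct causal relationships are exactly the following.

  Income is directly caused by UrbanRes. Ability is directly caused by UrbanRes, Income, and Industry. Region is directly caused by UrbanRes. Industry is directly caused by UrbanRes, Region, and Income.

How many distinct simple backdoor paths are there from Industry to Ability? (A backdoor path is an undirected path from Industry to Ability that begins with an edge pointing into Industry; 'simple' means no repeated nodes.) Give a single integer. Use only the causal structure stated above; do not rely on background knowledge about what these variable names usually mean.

A backdoor path from Industry to Ability is any simple undirected path whose first edge points into Industry (i.e. leaves Industry via a parent).
Parents of Industry: {Income, Region, UrbanRes}.
Enumerating:
  P1: Industry <- UrbanRes -> Income -> Ability
  P2: Industry <- UrbanRes -> Ability
  P3: Industry <- Region <- UrbanRes -> Income -> Ability
  P4: Industry <- Region <- UrbanRes -> Ability
  P5: Industry <- Income <- UrbanRes -> Ability
  P6: Industry <- Income -> Ability
That exhausts the simple backdoor paths. Count: 6.

6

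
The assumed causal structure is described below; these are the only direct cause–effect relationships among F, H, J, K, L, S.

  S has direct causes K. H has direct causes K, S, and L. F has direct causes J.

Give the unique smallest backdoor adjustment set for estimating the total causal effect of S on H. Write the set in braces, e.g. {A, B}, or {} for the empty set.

{K}

Variables eligible for adjustment (non-descendants of S, excluding S and H): {F, J, K, L}.
Backdoor paths from S to H:
  P1: S <- K -> H
The empty set is not sufficient: P1 (S <- K -> H) has no collider blocking it and no conditioned non-collider, so it is open.
Try {K}:
  P1: blocked at fork node K ∈ conditioning set.
{K} contains no descendant of S and blocks every backdoor path.
No other singleton works — e.g. {L} leaves P1 open — so {K} is the unique smallest valid adjustment set.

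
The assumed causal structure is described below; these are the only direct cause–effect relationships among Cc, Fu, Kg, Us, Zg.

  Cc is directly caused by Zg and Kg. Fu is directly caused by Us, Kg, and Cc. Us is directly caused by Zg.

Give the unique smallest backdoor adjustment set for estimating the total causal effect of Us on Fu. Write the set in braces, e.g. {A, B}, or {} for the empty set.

Variables eligible for adjustment (non-descendants of Us, excluding Us and Fu): {Cc, Kg, Zg}.
Backdoor paths from Us to Fu:
  P1: Us <- Zg -> Cc <- Kg -> Fu
  P2: Us <- Zg -> Cc -> Fu
The empty set is not sufficient: P2 (Us <- Zg -> Cc -> Fu) has no collider blocking it and no conditioned non-collider, so it is open.
Try {Zg}:
  P1: blocked at fork node Zg ∈ conditioning set.
  P2: blocked at fork node Zg ∈ conditioning set.
{Zg} contains no descendant of Us and blocks every backdoor path.
No other singleton works — e.g. {Kg} leaves P2 open — so {Zg} is the unique smallest valid adjustment set.

{Zg}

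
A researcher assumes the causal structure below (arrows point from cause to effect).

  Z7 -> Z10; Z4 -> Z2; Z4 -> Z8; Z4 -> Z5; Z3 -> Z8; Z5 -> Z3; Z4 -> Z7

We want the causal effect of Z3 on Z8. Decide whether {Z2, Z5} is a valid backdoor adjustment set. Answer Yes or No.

Yes

Backdoor paths from Z3 to Z8 (paths whose first edge points into Z3):
  P1: Z3 <- Z5 <- Z4 -> Z8
Condition 1 (no descendant of Z3 in the set): holds — descendants of Z3 are {Z8}; none are in {Z2, Z5}.
Condition 2 (every backdoor path blocked by {Z2, Z5}):
  P1: blocked at chain node Z5 ∈ conditioning set.
{Z2, Z5} satisfies the backdoor criterion.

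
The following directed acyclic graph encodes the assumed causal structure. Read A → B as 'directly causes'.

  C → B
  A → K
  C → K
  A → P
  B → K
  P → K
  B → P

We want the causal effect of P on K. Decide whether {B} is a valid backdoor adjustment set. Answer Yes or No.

No

Backdoor paths from P to K (paths whose first edge points into P):
  P1: P <- B <- C -> K
  P2: P <- B -> K
  P3: P <- A -> K
Condition 1 (no descendant of P in the set): holds — descendants of P are {K}; none are in {B}.
Condition 2 (every backdoor path blocked by {B}):
  P1: blocked at chain node B ∈ conditioning set.
  P2: blocked at fork node B ∈ conditioning set.
  P3: open — no interior node is in the conditioning set.
{B} does not satisfy the backdoor criterion.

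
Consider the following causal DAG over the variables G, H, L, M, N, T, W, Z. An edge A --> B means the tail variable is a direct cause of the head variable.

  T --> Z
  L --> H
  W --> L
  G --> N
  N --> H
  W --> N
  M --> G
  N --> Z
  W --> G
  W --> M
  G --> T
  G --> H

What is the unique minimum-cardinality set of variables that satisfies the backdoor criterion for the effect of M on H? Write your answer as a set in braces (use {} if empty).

{W}

Variables eligible for adjustment (non-descendants of M, excluding M and H): {L, W}.
Backdoor paths from M to H:
  P1: M <- W -> G -> N -> H
  P2: M <- W -> G -> T -> Z <- N -> H
  P3: M <- W -> G -> H
  P4: M <- W -> N <- G -> H
  P5: M <- W -> N -> Z <- T <- G -> H
  P6: M <- W -> N -> H
  P7: M <- W -> L -> H
The empty set is not sufficient: P1 (M <- W -> G -> N -> H) has no collider blocking it and no conditioned non-collider, so it is open.
Try {W}:
  P1: blocked at fork node W ∈ conditioning set.
  P2: blocked at fork node W ∈ conditioning set.
  P3: blocked at fork node W ∈ conditioning set.
  P4: blocked at fork node W ∈ conditioning set.
  P5: blocked at fork node W ∈ conditioning set.
  P6: blocked at fork node W ∈ conditioning set.
  P7: blocked at fork node W ∈ conditioning set.
{W} contains no descendant of M and blocks every backdoor path.
No other singleton works — e.g. {L} leaves P1 open — so {W} is the unique smallest valid adjustment set.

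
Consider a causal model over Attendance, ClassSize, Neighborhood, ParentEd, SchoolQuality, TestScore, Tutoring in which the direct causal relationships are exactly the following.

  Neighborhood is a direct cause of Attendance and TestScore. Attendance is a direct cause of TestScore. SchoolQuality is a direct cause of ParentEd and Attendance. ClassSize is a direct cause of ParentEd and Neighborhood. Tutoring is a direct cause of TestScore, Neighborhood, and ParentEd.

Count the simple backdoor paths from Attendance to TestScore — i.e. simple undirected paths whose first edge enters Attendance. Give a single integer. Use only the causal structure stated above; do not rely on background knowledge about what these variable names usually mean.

A backdoor path from Attendance to TestScore is any simple undirected path whose first edge points into Attendance (i.e. leaves Attendance via a parent).
Parents of Attendance: {Neighborhood, SchoolQuality}.
Enumerating:
  P1: Attendance <- SchoolQuality -> ParentEd <- Tutoring -> Neighborhood -> TestScore
  P2: Attendance <- SchoolQuality -> ParentEd <- Tutoring -> TestScore
  P3: Attendance <- SchoolQuality -> ParentEd <- ClassSize -> Neighborhood <- Tutoring -> TestScore
  P4: Attendance <- SchoolQuality -> ParentEd <- ClassSize -> Neighborhood -> TestScore
  P5: Attendance <- Neighborhood <- Tutoring -> TestScore
  P6: Attendance <- Neighborhood <- ClassSize -> ParentEd <- Tutoring -> TestScore
  P7: Attendance <- Neighborhood -> TestScore
That exhausts the simple backdoor paths. Count: 7.

7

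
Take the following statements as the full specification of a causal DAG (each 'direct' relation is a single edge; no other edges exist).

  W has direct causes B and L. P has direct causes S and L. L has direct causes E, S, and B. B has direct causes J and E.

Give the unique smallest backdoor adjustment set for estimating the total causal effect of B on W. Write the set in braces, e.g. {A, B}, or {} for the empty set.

{E}

Variables eligible for adjustment (non-descendants of B, excluding B and W): {E, J, S}.
Backdoor paths from B to W:
  P1: B <- E -> L -> W
The empty set is not sufficient: P1 (B <- E -> L -> W) has no collider blocking it and no conditioned non-collider, so it is open.
Try {E}:
  P1: blocked at fork node E ∈ conditioning set.
{E} contains no descendant of B and blocks every backdoor path.
No other singleton works — e.g. {J} leaves P1 open — so {E} is the unique smallest valid adjustment set.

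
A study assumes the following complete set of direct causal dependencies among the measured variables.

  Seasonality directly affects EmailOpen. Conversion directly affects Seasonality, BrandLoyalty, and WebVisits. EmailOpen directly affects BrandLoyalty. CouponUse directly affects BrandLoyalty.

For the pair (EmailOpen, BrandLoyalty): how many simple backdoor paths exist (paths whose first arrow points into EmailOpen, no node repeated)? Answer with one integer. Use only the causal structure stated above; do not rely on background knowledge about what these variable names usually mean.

A backdoor path from EmailOpen to BrandLoyalty is any simple undirected path whose first edge points into EmailOpen (i.e. leaves EmailOpen via a parent).
Parents of EmailOpen: {Seasonality}.
Enumerating:
  P1: EmailOpen <- Seasonality <- Conversion -> BrandLoyalty
That exhausts the simple backdoor paths. Count: 1.

1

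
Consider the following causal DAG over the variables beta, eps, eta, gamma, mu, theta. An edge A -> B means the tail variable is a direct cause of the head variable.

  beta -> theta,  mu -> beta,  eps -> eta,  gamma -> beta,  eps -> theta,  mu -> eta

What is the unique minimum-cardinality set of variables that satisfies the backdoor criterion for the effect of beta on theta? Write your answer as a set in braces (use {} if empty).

Variables eligible for adjustment (non-descendants of beta, excluding beta and theta): {eps, eta, gamma, mu}.
Backdoor paths from beta to theta:
  P1: beta <- mu -> eta <- eps -> theta
Each backdoor path contains an unconditioned collider, so every path is already blocked with the empty conditioning set:
  P1: blocked at collider eta (neither it nor any descendant is in the conditioning set).
The empty set is therefore the unique smallest valid set.

{}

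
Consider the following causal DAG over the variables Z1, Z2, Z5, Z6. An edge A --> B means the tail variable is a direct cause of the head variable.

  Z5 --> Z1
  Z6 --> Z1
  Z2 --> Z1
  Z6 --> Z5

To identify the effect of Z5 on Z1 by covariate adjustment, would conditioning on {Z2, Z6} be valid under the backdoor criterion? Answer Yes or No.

Yes

Backdoor paths from Z5 to Z1 (paths whose first edge points into Z5):
  P1: Z5 <- Z6 -> Z1
Condition 1 (no descendant of Z5 in the set): holds — descendants of Z5 are {Z1}; none are in {Z2, Z6}.
Condition 2 (every backdoor path blocked by {Z2, Z6}):
  P1: blocked at fork node Z6 ∈ conditioning set.
{Z2, Z6} satisfies the backdoor criterion.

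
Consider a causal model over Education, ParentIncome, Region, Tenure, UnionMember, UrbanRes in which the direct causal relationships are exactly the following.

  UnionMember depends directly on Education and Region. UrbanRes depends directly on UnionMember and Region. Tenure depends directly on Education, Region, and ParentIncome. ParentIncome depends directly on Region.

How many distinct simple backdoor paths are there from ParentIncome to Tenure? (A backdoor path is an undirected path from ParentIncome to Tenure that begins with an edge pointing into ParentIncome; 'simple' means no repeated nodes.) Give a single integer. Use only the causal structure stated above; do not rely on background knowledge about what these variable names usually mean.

A backdoor path from ParentIncome to Tenure is any simple undirected path whose first edge points into ParentIncome (i.e. leaves ParentIncome via a parent).
Parents of ParentIncome: {Region}.
Enumerating:
  P1: ParentIncome <- Region -> UnionMember <- Education -> Tenure
  P2: ParentIncome <- Region -> Tenure
  P3: ParentIncome <- Region -> UrbanRes <- UnionMember <- Education -> Tenure
That exhausts the simple backdoor paths. Count: 3.

3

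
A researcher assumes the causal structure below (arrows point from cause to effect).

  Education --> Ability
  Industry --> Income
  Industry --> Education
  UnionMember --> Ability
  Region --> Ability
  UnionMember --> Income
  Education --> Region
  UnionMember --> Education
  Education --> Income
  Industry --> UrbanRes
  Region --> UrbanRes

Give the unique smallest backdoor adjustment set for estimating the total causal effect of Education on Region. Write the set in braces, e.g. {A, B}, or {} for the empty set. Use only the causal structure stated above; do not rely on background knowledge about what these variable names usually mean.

Variables eligible for adjustment (non-descendants of Education, excluding Education and Region): {Industry, UnionMember}.
Backdoor paths from Education to Region:
  P1: Education <- Industry -> Income <- UnionMember -> Ability <- Region
  P2: Education <- Industry -> UrbanRes <- Region
  P3: Education <- UnionMember -> Income <- Industry -> UrbanRes <- Region
  P4: Education <- UnionMember -> Ability <- Region
Each backdoor path contains an unconditioned collider, so every path is already blocked with the empty conditioning set:
  P1: blocked at collider Income (neither it nor any descendant is in the conditioning set).
  P2: blocked at collider UrbanRes (neither it nor any descendant is in the conditioning set).
  P3: blocked at collider Income (neither it nor any descendant is in the conditioning set).
  P4: blocked at collider Ability (neither it nor any descendant is in the conditioning set).
The empty set is therefore the unique smallest valid set.

{}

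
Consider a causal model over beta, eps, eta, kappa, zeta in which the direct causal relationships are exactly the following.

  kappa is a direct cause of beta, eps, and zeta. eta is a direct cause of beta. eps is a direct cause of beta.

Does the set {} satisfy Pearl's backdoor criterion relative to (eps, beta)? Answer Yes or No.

No

Backdoor paths from eps to beta (paths whose first edge points into eps):
  P1: eps <- kappa -> beta
Condition 1 (no descendant of eps in the set): holds — descendants of eps are {beta}; none are in {}.
Condition 2 (every backdoor path blocked by {}):
  P1: open — no interior node is in the conditioning set.
{} does not satisfy the backdoor criterion.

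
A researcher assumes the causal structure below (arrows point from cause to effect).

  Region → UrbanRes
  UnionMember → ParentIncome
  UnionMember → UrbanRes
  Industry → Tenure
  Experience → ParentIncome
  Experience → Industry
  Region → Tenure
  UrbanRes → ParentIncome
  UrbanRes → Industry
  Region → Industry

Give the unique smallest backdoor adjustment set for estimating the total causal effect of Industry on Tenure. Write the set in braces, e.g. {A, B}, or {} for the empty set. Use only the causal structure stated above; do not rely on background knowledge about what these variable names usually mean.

Variables eligible for adjustment (non-descendants of Industry, excluding Industry and Tenure): {Experience, ParentIncome, Region, UnionMember, UrbanRes}.
Backdoor paths from Industry to Tenure:
  P1: Industry <- Region -> Tenure
  P2: Industry <- Experience -> ParentIncome <- UnionMember -> UrbanRes <- Region -> Tenure
  P3: Industry <- Experience -> ParentIncome <- UrbanRes <- Region -> Tenure
  P4: Industry <- UrbanRes <- Region -> Tenure
The empty set is not sufficient: P1 (Industry <- Region -> Tenure) has no collider blocking it and no conditioned non-collider, so it is open.
Try {Region}:
  P1: blocked at fork node Region ∈ conditioning set.
  P2: blocked at collider ParentIncome (neither it nor any descendant is in the conditioning set).
  P3: blocked at collider ParentIncome (neither it nor any descendant is in the conditioning set).
  P4: blocked at fork node Region ∈ conditioning set.
{Region} contains no descendant of Industry and blocks every backdoor path.
No other singleton works — e.g. {UnionMember} leaves P1 open — so {Region} is the unique smallest valid adjustment set.

{Region}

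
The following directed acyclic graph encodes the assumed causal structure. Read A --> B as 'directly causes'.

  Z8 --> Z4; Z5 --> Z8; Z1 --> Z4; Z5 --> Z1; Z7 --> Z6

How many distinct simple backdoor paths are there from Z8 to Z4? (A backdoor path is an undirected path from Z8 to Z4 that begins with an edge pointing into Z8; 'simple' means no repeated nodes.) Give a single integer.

1

A backdoor path from Z8 to Z4 is any simple undirected path whose first edge points into Z8 (i.e. leaves Z8 via a parent).
Parents of Z8: {Z5}.
Enumerating:
  P1: Z8 <- Z5 -> Z1 -> Z4
That exhausts the simple backdoor paths. Count: 1.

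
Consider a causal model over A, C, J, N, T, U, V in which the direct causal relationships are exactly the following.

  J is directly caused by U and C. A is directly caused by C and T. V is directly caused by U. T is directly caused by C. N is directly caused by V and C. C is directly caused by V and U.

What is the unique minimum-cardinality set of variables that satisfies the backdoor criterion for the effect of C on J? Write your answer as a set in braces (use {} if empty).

Variables eligible for adjustment (non-descendants of C, excluding C and J): {U, V}.
Backdoor paths from C to J:
  P1: C <- U -> J
  P2: C <- V <- U -> J
The empty set is not sufficient: P1 (C <- U -> J) has no collider blocking it and no conditioned non-collider, so it is open.
Try {U}:
  P1: blocked at fork node U ∈ conditioning set.
  P2: blocked at fork node U ∈ conditioning set.
{U} contains no descendant of C and blocks every backdoor path.
No other singleton works — e.g. {V} leaves P1 open — so {U} is the unique smallest valid adjustment set.

{U}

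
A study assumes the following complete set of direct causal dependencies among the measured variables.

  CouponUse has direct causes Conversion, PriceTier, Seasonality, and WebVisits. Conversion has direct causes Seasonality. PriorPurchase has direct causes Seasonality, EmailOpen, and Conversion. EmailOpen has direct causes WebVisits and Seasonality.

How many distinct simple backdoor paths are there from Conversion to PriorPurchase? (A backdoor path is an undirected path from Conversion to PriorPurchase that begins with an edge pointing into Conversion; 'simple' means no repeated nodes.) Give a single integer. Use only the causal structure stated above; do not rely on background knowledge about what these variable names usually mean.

A backdoor path from Conversion to PriorPurchase is any simple undirected path whose first edge points into Conversion (i.e. leaves Conversion via a parent).
Parents of Conversion: {Seasonality}.
Enumerating:
  P1: Conversion <- Seasonality -> EmailOpen -> PriorPurchase
  P2: Conversion <- Seasonality -> PriorPurchase
  P3: Conversion <- Seasonality -> CouponUse <- WebVisits -> EmailOpen -> PriorPurchase
That exhausts the simple backdoor paths. Count: 3.

3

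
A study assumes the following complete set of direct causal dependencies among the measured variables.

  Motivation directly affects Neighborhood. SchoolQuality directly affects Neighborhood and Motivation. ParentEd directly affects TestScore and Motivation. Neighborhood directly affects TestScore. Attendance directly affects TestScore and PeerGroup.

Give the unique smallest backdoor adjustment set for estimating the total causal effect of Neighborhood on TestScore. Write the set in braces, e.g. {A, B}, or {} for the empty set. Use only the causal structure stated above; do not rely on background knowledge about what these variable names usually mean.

Variables eligible for adjustment (non-descendants of Neighborhood, excluding Neighborhood and TestScore): {Attendance, Motivation, ParentEd, PeerGroup, SchoolQuality}.
Backdoor paths from Neighborhood to TestScore:
  P1: Neighborhood <- SchoolQuality -> Motivation <- ParentEd -> TestScore
  P2: Neighborhood <- Motivation <- ParentEd -> TestScore
The empty set is not sufficient: P2 (Neighborhood <- Motivation <- ParentEd -> TestScore) has no collider blocking it and no conditioned non-collider, so it is open.
Try {ParentEd}:
  P1: blocked at collider Motivation (neither it nor any descendant is in the conditioning set).
  P2: blocked at fork node ParentEd ∈ conditioning set.
{ParentEd} contains no descendant of Neighborhood and blocks every backdoor path.
No other singleton works — e.g. {Attendance} leaves P2 open — so {ParentEd} is the unique smallest valid adjustment set.

{ParentEd}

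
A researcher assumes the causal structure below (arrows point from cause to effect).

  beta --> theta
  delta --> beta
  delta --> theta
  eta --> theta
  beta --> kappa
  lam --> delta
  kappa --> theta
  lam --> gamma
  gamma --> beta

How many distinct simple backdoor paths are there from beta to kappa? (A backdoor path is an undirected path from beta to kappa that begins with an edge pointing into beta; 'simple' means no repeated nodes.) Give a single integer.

2

A backdoor path from beta to kappa is any simple undirected path whose first edge points into beta (i.e. leaves beta via a parent).
Parents of beta: {delta, gamma}.
Enumerating:
  P1: beta <- gamma <- lam -> delta -> theta <- kappa
  P2: beta <- delta -> theta <- kappa
That exhausts the simple backdoor paths. Count: 2.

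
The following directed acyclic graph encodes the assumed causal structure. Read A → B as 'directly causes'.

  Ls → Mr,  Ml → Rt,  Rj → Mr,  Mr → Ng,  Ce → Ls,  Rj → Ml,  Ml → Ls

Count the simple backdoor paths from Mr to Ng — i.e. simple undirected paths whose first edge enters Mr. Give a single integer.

A backdoor path from Mr to Ng is any simple undirected path whose first edge points into Mr (i.e. leaves Mr via a parent).
Parents of Mr: {Ls, Rj}.
No simple path from any parent of Mr reaches Ng without revisiting Mr, so there are no backdoor paths.

0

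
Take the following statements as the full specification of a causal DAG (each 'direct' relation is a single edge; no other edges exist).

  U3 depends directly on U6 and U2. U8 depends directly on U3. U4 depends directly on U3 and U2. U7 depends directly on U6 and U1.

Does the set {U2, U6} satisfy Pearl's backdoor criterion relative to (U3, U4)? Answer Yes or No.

Backdoor paths from U3 to U4 (paths whose first edge points into U3):
  P1: U3 <- U2 -> U4
Condition 1 (no descendant of U3 in the set): holds — descendants of U3 are {U4, U8}; none are in {U2, U6}.
Condition 2 (every backdoor path blocked by {U2, U6}):
  P1: blocked at fork node U2 ∈ conditioning set.
{U2, U6} satisfies the backdoor criterion.

Yes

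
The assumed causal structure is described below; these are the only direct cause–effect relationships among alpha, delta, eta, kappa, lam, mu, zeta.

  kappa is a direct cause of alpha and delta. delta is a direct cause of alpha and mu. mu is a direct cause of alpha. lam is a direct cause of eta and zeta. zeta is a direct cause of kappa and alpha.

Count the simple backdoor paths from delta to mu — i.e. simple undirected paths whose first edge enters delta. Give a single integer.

A backdoor path from delta to mu is any simple undirected path whose first edge points into delta (i.e. leaves delta via a parent).
Parents of delta: {kappa}.
Enumerating:
  P1: delta <- kappa <- zeta -> alpha <- mu
  P2: delta <- kappa -> alpha <- mu
That exhausts the simple backdoor paths. Count: 2.

2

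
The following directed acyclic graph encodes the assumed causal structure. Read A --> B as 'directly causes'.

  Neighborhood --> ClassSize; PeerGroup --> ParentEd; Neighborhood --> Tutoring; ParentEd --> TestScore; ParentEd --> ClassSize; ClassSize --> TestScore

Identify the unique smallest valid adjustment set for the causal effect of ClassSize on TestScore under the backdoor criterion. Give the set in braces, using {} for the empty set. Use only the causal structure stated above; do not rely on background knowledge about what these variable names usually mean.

Variables eligible for adjustment (non-descendants of ClassSize, excluding ClassSize and TestScore): {Neighborhood, ParentEd, PeerGroup, Tutoring}.
Backdoor paths from ClassSize to TestScore:
  P1: ClassSize <- ParentEd -> TestScore
The empty set is not sufficient: P1 (ClassSize <- ParentEd -> TestScore) has no collider blocking it and no conditioned non-collider, so it is open.
Try {ParentEd}:
  P1: blocked at fork node ParentEd ∈ conditioning set.
{ParentEd} contains no descendant of ClassSize and blocks every backdoor path.
No other singleton works — e.g. {PeerGroup} leaves P1 open — so {ParentEd} is the unique smallest valid adjustment set.

{ParentEd}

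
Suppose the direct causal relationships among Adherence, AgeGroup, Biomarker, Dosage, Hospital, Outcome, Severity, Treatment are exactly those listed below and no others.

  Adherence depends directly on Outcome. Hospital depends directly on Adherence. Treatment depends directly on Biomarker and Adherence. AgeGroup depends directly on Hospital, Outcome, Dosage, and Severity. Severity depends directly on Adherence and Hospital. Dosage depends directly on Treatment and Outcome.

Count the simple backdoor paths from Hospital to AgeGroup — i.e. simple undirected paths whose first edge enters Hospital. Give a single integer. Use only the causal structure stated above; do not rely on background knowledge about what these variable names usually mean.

A backdoor path from Hospital to AgeGroup is any simple undirected path whose first edge points into Hospital (i.e. leaves Hospital via a parent).
Parents of Hospital: {Adherence}.
Enumerating:
  P1: Hospital <- Adherence <- Outcome -> Dosage -> AgeGroup
  P2: Hospital <- Adherence <- Outcome -> AgeGroup
  P3: Hospital <- Adherence -> Treatment -> Dosage <- Outcome -> AgeGroup
  P4: Hospital <- Adherence -> Treatment -> Dosage -> AgeGroup
  P5: Hospital <- Adherence -> Severity -> AgeGroup
That exhausts the simple backdoor paths. Count: 5.

5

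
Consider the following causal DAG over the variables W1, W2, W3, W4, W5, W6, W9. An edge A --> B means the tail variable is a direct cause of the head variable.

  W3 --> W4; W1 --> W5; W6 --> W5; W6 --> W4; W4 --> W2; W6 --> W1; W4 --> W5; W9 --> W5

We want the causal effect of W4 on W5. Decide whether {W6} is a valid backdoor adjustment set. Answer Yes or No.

Yes

Backdoor paths from W4 to W5 (paths whose first edge points into W4):
  P1: W4 <- W6 -> W1 -> W5
  P2: W4 <- W6 -> W5
Condition 1 (no descendant of W4 in the set): holds — descendants of W4 are {W2, W5}; none are in {W6}.
Condition 2 (every backdoor path blocked by {W6}):
  P1: blocked at fork node W6 ∈ conditioning set.
  P2: blocked at fork node W6 ∈ conditioning set.
{W6} satisfies the backdoor criterion.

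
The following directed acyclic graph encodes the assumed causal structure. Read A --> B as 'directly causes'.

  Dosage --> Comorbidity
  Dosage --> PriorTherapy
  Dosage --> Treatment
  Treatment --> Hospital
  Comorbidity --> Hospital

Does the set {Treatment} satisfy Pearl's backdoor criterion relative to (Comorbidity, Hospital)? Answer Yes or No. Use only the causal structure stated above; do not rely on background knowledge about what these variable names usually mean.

Yes

Backdoor paths from Comorbidity to Hospital (paths whose first edge points into Comorbidity):
  P1: Comorbidity <- Dosage -> Treatment -> Hospital
Condition 1 (no descendant of Comorbidity in the set): holds — descendants of Comorbidity are {Hospital}; none are in {Treatment}.
Condition 2 (every backdoor path blocked by {Treatment}):
  P1: blocked at chain node Treatment ∈ conditioning set.
{Treatment} satisfies the backdoor criterion.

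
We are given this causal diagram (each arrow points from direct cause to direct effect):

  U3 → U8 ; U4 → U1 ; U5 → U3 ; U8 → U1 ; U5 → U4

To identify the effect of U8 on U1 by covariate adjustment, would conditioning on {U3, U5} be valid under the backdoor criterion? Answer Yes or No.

Yes

Backdoor paths from U8 to U1 (paths whose first edge points into U8):
  P1: U8 <- U3 <- U5 -> U4 -> U1
Condition 1 (no descendant of U8 in the set): holds — descendants of U8 are {U1}; none are in {U3, U5}.
Condition 2 (every backdoor path blocked by {U3, U5}):
  P1: blocked at chain node U3 ∈ conditioning set.
{U3, U5} satisfies the backdoor criterion.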